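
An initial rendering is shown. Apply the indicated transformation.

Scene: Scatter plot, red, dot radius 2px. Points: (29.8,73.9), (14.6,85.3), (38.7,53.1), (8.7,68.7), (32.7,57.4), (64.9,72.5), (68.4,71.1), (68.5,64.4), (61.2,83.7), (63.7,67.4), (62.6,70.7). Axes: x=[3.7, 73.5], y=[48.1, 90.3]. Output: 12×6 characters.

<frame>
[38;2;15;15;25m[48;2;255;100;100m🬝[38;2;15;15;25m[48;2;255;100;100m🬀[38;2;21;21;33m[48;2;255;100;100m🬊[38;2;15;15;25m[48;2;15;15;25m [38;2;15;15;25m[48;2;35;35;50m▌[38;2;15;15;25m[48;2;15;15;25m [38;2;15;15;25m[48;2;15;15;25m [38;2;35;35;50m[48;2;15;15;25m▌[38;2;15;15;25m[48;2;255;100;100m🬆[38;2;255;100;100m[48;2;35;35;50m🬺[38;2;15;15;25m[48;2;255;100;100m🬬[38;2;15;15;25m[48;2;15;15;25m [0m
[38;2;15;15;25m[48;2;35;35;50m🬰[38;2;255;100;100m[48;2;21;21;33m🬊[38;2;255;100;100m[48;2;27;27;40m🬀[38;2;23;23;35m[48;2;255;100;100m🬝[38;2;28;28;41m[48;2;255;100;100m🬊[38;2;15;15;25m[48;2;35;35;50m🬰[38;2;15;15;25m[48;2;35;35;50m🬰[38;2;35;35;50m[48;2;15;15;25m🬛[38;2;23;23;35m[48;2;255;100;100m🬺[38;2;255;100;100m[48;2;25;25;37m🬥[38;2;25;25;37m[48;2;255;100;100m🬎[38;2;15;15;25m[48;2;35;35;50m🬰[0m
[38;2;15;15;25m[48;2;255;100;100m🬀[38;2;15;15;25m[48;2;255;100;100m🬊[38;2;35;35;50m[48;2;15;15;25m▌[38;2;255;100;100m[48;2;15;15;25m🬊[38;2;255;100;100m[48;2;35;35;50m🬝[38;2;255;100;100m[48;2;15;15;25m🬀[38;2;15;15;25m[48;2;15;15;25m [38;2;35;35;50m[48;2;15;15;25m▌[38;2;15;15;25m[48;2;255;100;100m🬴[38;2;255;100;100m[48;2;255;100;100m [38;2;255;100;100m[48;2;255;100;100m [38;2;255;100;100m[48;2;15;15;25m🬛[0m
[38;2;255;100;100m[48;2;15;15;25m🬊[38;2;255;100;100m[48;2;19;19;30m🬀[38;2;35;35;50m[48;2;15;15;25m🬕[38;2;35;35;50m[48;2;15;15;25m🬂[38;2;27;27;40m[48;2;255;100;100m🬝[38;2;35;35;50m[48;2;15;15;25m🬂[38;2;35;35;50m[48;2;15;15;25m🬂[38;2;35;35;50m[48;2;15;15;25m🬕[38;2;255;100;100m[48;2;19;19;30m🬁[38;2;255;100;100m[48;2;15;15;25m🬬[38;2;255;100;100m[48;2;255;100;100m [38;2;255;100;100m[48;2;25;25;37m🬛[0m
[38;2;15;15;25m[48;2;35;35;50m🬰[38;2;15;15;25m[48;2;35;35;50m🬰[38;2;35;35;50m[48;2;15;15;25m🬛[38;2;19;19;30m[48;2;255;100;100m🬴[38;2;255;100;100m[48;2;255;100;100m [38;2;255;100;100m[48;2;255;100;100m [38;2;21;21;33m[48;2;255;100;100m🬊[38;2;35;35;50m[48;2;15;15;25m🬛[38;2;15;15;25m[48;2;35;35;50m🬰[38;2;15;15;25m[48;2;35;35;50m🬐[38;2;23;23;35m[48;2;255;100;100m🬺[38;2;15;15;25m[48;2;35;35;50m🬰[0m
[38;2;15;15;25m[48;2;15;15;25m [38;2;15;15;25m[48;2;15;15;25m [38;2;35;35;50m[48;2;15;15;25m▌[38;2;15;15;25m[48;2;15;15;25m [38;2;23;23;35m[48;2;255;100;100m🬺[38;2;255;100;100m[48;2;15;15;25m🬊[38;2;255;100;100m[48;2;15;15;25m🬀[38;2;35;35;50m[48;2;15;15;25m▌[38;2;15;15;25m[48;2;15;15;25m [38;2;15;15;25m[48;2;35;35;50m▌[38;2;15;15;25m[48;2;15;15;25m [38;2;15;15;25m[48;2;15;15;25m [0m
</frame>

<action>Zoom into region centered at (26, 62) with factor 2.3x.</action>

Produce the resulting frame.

<frame>
[38;2;15;15;25m[48;2;15;15;25m [38;2;15;15;25m[48;2;15;15;25m [38;2;35;35;50m[48;2;15;15;25m▌[38;2;15;15;25m[48;2;15;15;25m [38;2;15;15;25m[48;2;35;35;50m▌[38;2;15;15;25m[48;2;15;15;25m [38;2;15;15;25m[48;2;15;15;25m [38;2;35;35;50m[48;2;15;15;25m▌[38;2;15;15;25m[48;2;15;15;25m [38;2;15;15;25m[48;2;35;35;50m▌[38;2;15;15;25m[48;2;15;15;25m [38;2;15;15;25m[48;2;15;15;25m [0m
[38;2;15;15;25m[48;2;35;35;50m🬰[38;2;15;15;25m[48;2;35;35;50m🬰[38;2;35;35;50m[48;2;15;15;25m🬛[38;2;15;15;25m[48;2;35;35;50m🬰[38;2;15;15;25m[48;2;35;35;50m🬐[38;2;15;15;25m[48;2;35;35;50m🬰[38;2;15;15;25m[48;2;35;35;50m🬰[38;2;35;35;50m[48;2;15;15;25m🬛[38;2;15;15;25m[48;2;35;35;50m🬰[38;2;15;15;25m[48;2;35;35;50m🬐[38;2;15;15;25m[48;2;35;35;50m🬰[38;2;15;15;25m[48;2;35;35;50m🬰[0m
[38;2;15;15;25m[48;2;15;15;25m [38;2;15;15;25m[48;2;15;15;25m [38;2;35;35;50m[48;2;15;15;25m▌[38;2;15;15;25m[48;2;15;15;25m [38;2;15;15;25m[48;2;35;35;50m▌[38;2;15;15;25m[48;2;15;15;25m [38;2;15;15;25m[48;2;15;15;25m [38;2;35;35;50m[48;2;15;15;25m▌[38;2;15;15;25m[48;2;15;15;25m [38;2;15;15;25m[48;2;35;35;50m▌[38;2;15;15;25m[48;2;15;15;25m [38;2;15;15;25m[48;2;15;15;25m [0m
[38;2;35;35;50m[48;2;15;15;25m🬂[38;2;35;35;50m[48;2;15;15;25m🬂[38;2;35;35;50m[48;2;15;15;25m🬕[38;2;35;35;50m[48;2;15;15;25m🬂[38;2;35;35;50m[48;2;15;15;25m🬨[38;2;35;35;50m[48;2;15;15;25m🬂[38;2;35;35;50m[48;2;15;15;25m🬂[38;2;31;31;45m[48;2;255;100;100m🬝[38;2;255;100;100m[48;2;28;28;41m🬱[38;2;35;35;50m[48;2;15;15;25m🬨[38;2;35;35;50m[48;2;15;15;25m🬂[38;2;35;35;50m[48;2;15;15;25m🬂[0m
[38;2;15;15;25m[48;2;35;35;50m🬰[38;2;15;15;25m[48;2;35;35;50m🬰[38;2;35;35;50m[48;2;15;15;25m🬛[38;2;15;15;25m[48;2;35;35;50m🬰[38;2;15;15;25m[48;2;35;35;50m🬐[38;2;15;15;25m[48;2;35;35;50m🬰[38;2;15;15;25m[48;2;35;35;50m🬰[38;2;255;100;100m[48;2;28;28;41m🬊[38;2;255;100;100m[48;2;15;15;25m🬝[38;2;255;100;100m[48;2;31;31;45m🬀[38;2;23;23;35m[48;2;255;100;100m🬝[38;2;15;15;25m[48;2;35;35;50m🬰[0m
[38;2;15;15;25m[48;2;15;15;25m [38;2;15;15;25m[48;2;15;15;25m [38;2;35;35;50m[48;2;15;15;25m▌[38;2;15;15;25m[48;2;15;15;25m [38;2;15;15;25m[48;2;35;35;50m▌[38;2;15;15;25m[48;2;15;15;25m [38;2;15;15;25m[48;2;15;15;25m [38;2;35;35;50m[48;2;15;15;25m▌[38;2;15;15;25m[48;2;15;15;25m [38;2;23;23;35m[48;2;255;100;100m🬴[38;2;255;100;100m[48;2;255;100;100m [38;2;255;100;100m[48;2;15;15;25m🬛[0m
</frame>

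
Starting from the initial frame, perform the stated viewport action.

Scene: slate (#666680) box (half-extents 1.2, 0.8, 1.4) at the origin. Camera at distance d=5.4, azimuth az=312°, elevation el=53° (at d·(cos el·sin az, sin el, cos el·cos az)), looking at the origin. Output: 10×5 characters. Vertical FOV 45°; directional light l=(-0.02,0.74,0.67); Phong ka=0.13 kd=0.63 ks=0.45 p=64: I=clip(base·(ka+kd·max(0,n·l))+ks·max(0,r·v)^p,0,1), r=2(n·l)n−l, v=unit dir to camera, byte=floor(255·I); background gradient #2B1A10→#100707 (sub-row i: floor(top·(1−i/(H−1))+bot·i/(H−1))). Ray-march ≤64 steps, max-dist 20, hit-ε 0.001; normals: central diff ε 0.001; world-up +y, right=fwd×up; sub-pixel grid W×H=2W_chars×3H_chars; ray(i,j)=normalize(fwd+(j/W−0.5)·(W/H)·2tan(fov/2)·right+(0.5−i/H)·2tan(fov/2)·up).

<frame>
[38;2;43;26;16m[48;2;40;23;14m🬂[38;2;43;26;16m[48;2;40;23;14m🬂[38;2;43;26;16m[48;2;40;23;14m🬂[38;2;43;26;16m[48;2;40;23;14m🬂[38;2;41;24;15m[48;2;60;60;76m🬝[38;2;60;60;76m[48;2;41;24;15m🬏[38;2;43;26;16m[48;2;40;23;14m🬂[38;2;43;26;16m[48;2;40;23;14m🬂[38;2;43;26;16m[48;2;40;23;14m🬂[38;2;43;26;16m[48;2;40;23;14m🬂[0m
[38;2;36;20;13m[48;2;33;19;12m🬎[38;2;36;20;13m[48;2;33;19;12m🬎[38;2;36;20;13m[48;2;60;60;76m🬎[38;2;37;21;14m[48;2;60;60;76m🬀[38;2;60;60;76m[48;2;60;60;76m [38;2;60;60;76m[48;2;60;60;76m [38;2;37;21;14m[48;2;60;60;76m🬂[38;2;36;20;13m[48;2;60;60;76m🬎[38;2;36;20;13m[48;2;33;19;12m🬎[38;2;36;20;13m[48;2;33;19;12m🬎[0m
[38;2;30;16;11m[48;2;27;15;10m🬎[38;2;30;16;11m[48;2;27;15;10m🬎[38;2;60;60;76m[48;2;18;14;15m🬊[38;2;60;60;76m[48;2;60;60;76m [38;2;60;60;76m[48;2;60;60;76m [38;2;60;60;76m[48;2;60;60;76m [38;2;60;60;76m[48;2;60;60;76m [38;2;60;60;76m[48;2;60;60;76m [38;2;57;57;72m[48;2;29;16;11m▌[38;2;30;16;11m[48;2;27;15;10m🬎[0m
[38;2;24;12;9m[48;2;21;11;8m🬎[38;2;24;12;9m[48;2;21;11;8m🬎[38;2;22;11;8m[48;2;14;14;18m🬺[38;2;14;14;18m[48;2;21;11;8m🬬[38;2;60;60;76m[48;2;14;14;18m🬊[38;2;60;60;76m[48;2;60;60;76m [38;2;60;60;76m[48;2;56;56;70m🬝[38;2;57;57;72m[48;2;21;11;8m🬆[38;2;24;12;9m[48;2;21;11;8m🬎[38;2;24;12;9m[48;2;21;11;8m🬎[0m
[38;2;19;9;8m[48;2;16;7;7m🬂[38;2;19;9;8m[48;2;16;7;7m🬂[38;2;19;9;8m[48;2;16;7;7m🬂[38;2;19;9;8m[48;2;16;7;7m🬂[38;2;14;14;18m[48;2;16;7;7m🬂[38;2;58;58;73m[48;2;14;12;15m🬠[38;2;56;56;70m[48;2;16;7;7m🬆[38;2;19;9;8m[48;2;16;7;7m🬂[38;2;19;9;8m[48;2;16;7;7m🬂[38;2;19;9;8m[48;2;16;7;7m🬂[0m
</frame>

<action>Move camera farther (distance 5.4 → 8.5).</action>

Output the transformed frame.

<frame>
[38;2;43;26;16m[48;2;40;23;14m🬂[38;2;43;26;16m[48;2;40;23;14m🬂[38;2;43;26;16m[48;2;40;23;14m🬂[38;2;43;26;16m[48;2;40;23;14m🬂[38;2;43;26;16m[48;2;40;23;14m🬂[38;2;43;26;16m[48;2;40;23;14m🬂[38;2;43;26;16m[48;2;40;23;14m🬂[38;2;43;26;16m[48;2;40;23;14m🬂[38;2;43;26;16m[48;2;40;23;14m🬂[38;2;43;26;16m[48;2;40;23;14m🬂[0m
[38;2;36;20;13m[48;2;33;19;12m🬎[38;2;36;20;13m[48;2;33;19;12m🬎[38;2;36;20;13m[48;2;33;19;12m🬎[38;2;36;20;13m[48;2;33;19;12m🬎[38;2;36;20;13m[48;2;60;60;76m🬆[38;2;60;60;76m[48;2;36;20;13m🬱[38;2;36;20;13m[48;2;33;19;12m🬎[38;2;36;20;13m[48;2;33;19;12m🬎[38;2;36;20;13m[48;2;33;19;12m🬎[38;2;36;20;13m[48;2;33;19;12m🬎[0m
[38;2;30;16;11m[48;2;27;15;10m🬎[38;2;30;16;11m[48;2;27;15;10m🬎[38;2;30;16;11m[48;2;27;15;10m🬎[38;2;60;60;76m[48;2;21;15;14m🬉[38;2;60;60;76m[48;2;60;60;76m [38;2;60;60;76m[48;2;60;60;76m [38;2;60;60;76m[48;2;56;56;70m🬝[38;2;56;56;70m[48;2;29;16;11m🬃[38;2;30;16;11m[48;2;27;15;10m🬎[38;2;30;16;11m[48;2;27;15;10m🬎[0m
[38;2;24;12;9m[48;2;21;11;8m🬎[38;2;24;12;9m[48;2;21;11;8m🬎[38;2;24;12;9m[48;2;21;11;8m🬎[38;2;24;12;9m[48;2;21;11;8m🬎[38;2;14;14;18m[48;2;21;11;8m🬊[38;2;58;58;73m[48;2;14;14;18m🬨[38;2;56;56;70m[48;2;21;11;8m🬆[38;2;24;12;9m[48;2;21;11;8m🬎[38;2;24;12;9m[48;2;21;11;8m🬎[38;2;24;12;9m[48;2;21;11;8m🬎[0m
[38;2;19;9;8m[48;2;16;7;7m🬂[38;2;19;9;8m[48;2;16;7;7m🬂[38;2;19;9;8m[48;2;16;7;7m🬂[38;2;19;9;8m[48;2;16;7;7m🬂[38;2;19;9;8m[48;2;16;7;7m🬂[38;2;19;9;8m[48;2;16;7;7m🬂[38;2;19;9;8m[48;2;16;7;7m🬂[38;2;19;9;8m[48;2;16;7;7m🬂[38;2;19;9;8m[48;2;16;7;7m🬂[38;2;19;9;8m[48;2;16;7;7m🬂[0m
</frame>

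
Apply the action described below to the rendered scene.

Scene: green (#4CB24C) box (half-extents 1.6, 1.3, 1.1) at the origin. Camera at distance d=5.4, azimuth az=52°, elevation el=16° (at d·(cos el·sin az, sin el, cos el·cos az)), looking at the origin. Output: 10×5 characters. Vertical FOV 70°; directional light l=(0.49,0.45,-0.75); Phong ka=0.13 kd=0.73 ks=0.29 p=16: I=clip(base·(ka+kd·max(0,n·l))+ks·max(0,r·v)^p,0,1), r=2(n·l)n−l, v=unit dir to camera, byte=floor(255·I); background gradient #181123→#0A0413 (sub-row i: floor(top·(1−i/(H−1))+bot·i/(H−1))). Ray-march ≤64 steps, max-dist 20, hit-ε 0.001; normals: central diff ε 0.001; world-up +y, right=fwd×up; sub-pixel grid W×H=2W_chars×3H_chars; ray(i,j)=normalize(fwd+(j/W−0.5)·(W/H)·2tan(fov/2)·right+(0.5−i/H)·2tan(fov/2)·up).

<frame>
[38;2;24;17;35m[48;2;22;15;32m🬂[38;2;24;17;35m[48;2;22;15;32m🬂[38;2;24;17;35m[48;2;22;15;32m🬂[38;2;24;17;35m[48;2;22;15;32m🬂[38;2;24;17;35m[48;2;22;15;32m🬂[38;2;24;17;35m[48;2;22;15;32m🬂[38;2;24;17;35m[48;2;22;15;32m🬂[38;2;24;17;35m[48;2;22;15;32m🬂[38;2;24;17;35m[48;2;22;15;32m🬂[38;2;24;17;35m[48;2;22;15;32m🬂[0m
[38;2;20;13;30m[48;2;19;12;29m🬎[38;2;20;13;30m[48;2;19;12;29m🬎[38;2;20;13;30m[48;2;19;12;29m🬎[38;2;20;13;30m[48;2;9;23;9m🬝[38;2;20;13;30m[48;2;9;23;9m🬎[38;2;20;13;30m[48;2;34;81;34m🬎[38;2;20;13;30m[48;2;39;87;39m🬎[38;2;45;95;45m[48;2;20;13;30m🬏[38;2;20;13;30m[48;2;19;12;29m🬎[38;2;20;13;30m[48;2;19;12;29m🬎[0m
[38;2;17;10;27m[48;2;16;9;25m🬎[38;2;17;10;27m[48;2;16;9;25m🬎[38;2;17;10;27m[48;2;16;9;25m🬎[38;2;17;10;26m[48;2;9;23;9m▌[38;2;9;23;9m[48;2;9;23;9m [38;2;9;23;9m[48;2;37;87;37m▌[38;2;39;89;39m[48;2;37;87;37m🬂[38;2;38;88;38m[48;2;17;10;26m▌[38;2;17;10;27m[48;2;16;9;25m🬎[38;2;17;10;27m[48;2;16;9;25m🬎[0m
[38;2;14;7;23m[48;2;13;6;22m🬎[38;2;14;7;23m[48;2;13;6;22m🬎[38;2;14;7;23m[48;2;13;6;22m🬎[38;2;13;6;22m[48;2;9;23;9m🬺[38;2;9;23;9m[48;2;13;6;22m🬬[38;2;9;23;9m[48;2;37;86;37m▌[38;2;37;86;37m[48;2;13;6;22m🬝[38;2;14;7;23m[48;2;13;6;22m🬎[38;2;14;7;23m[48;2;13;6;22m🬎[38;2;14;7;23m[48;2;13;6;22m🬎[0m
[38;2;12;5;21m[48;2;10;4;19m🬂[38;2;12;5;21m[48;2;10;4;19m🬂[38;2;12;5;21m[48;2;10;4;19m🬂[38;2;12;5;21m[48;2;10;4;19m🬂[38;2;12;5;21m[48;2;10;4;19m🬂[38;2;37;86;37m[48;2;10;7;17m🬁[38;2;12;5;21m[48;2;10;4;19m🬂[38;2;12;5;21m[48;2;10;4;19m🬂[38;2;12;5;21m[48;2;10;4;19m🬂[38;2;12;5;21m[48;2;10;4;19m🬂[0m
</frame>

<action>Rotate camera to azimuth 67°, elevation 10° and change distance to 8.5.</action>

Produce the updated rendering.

<frame>
[38;2;24;17;35m[48;2;22;15;32m🬂[38;2;24;17;35m[48;2;22;15;32m🬂[38;2;24;17;35m[48;2;22;15;32m🬂[38;2;24;17;35m[48;2;22;15;32m🬂[38;2;24;17;35m[48;2;22;15;32m🬂[38;2;24;17;35m[48;2;22;15;32m🬂[38;2;24;17;35m[48;2;22;15;32m🬂[38;2;24;17;35m[48;2;22;15;32m🬂[38;2;24;17;35m[48;2;22;15;32m🬂[38;2;24;17;35m[48;2;22;15;32m🬂[0m
[38;2;20;13;30m[48;2;19;12;29m🬎[38;2;20;13;30m[48;2;19;12;29m🬎[38;2;20;13;30m[48;2;19;12;29m🬎[38;2;20;13;30m[48;2;19;12;29m🬎[38;2;20;13;30m[48;2;19;12;29m🬎[38;2;20;13;30m[48;2;19;12;29m🬎[38;2;20;13;30m[48;2;19;12;29m🬎[38;2;20;13;30m[48;2;19;12;29m🬎[38;2;20;13;30m[48;2;19;12;29m🬎[38;2;20;13;30m[48;2;19;12;29m🬎[0m
[38;2;17;10;27m[48;2;16;9;25m🬎[38;2;17;10;27m[48;2;16;9;25m🬎[38;2;17;10;27m[48;2;16;9;25m🬎[38;2;17;10;27m[48;2;16;9;25m🬎[38;2;17;10;26m[48;2;9;23;9m▌[38;2;38;87;38m[48;2;37;86;37m🬁[38;2;37;87;37m[48;2;17;10;26m▌[38;2;17;10;27m[48;2;16;9;25m🬎[38;2;17;10;27m[48;2;16;9;25m🬎[38;2;17;10;27m[48;2;16;9;25m🬎[0m
[38;2;14;7;23m[48;2;13;6;22m🬎[38;2;14;7;23m[48;2;13;6;22m🬎[38;2;14;7;23m[48;2;13;6;22m🬎[38;2;14;7;23m[48;2;13;6;22m🬎[38;2;13;6;22m[48;2;9;23;9m🬺[38;2;37;86;37m[48;2;13;6;22m🬂[38;2;37;86;37m[48;2;13;6;22m🬀[38;2;14;7;23m[48;2;13;6;22m🬎[38;2;14;7;23m[48;2;13;6;22m🬎[38;2;14;7;23m[48;2;13;6;22m🬎[0m
[38;2;12;5;21m[48;2;10;4;19m🬂[38;2;12;5;21m[48;2;10;4;19m🬂[38;2;12;5;21m[48;2;10;4;19m🬂[38;2;12;5;21m[48;2;10;4;19m🬂[38;2;12;5;21m[48;2;10;4;19m🬂[38;2;12;5;21m[48;2;10;4;19m🬂[38;2;12;5;21m[48;2;10;4;19m🬂[38;2;12;5;21m[48;2;10;4;19m🬂[38;2;12;5;21m[48;2;10;4;19m🬂[38;2;12;5;21m[48;2;10;4;19m🬂[0m
</frame>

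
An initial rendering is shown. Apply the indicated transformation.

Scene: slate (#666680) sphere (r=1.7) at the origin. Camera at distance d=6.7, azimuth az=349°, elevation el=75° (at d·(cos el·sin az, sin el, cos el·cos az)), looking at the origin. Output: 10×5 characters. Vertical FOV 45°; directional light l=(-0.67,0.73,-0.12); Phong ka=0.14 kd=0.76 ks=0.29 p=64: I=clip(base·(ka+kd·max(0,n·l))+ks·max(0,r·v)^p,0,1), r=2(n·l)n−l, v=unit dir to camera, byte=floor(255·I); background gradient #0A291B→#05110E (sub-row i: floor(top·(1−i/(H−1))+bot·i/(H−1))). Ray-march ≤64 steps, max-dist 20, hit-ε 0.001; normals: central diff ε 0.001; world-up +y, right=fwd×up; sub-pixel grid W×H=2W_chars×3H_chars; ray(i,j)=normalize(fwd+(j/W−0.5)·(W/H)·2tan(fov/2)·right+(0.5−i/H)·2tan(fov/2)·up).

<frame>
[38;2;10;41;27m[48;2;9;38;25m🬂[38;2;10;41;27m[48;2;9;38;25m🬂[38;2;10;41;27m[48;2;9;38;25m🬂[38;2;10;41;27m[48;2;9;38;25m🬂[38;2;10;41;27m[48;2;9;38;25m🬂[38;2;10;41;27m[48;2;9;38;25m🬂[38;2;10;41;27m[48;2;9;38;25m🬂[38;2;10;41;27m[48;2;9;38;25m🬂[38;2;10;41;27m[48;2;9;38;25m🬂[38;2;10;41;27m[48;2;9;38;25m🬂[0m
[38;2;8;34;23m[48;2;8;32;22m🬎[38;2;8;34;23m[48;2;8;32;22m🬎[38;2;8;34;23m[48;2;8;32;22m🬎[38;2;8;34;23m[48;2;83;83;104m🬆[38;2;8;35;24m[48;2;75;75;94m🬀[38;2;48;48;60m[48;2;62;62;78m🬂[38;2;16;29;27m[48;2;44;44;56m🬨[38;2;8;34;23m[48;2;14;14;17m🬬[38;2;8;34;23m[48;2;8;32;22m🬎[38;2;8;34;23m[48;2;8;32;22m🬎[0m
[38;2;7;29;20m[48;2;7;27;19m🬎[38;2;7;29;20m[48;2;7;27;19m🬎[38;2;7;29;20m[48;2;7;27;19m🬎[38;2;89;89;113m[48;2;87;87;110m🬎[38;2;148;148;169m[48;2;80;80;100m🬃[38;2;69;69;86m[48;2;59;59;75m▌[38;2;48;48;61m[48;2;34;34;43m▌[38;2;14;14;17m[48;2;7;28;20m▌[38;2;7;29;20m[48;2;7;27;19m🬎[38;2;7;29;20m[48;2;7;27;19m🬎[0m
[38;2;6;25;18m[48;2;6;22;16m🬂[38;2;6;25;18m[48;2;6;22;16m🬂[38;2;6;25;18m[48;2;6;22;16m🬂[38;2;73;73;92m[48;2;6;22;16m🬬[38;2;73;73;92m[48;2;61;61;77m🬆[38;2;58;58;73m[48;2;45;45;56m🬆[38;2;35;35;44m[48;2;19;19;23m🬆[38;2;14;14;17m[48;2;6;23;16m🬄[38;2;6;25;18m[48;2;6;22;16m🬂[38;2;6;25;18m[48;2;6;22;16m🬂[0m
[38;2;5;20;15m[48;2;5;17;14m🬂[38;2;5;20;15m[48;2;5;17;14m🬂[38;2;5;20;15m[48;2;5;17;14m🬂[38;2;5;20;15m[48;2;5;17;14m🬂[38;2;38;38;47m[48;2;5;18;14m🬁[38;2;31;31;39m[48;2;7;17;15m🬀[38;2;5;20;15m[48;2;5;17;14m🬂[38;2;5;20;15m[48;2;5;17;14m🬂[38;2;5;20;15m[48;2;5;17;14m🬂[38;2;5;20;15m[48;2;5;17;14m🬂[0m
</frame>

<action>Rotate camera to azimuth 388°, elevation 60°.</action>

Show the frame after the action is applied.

<frame>
[38;2;10;41;27m[48;2;9;38;25m🬂[38;2;10;41;27m[48;2;9;38;25m🬂[38;2;10;41;27m[48;2;9;38;25m🬂[38;2;10;41;27m[48;2;9;38;25m🬂[38;2;10;41;27m[48;2;9;38;25m🬂[38;2;10;41;27m[48;2;9;38;25m🬂[38;2;10;41;27m[48;2;9;38;25m🬂[38;2;10;41;27m[48;2;9;38;25m🬂[38;2;10;41;27m[48;2;9;38;25m🬂[38;2;10;41;27m[48;2;9;38;25m🬂[0m
[38;2;8;34;23m[48;2;8;32;22m🬎[38;2;8;34;23m[48;2;8;32;22m🬎[38;2;8;34;23m[48;2;8;32;22m🬎[38;2;8;34;23m[48;2;87;87;109m🬆[38;2;8;35;24m[48;2;87;87;107m🬀[38;2;74;74;93m[48;2;64;64;80m🬆[38;2;8;35;24m[48;2;47;47;60m🬂[38;2;8;34;23m[48;2;21;21;26m🬬[38;2;8;34;23m[48;2;8;32;22m🬎[38;2;8;34;23m[48;2;8;32;22m🬎[0m
[38;2;7;29;20m[48;2;7;27;19m🬎[38;2;7;29;20m[48;2;7;27;19m🬎[38;2;7;29;20m[48;2;7;27;19m🬎[38;2;76;76;95m[48;2;62;62;78m🬆[38;2;68;68;85m[48;2;53;53;66m🬆[38;2;54;54;68m[48;2;40;40;50m🬆[38;2;37;37;47m[48;2;22;22;28m🬆[38;2;7;28;20m[48;2;15;15;19m▐[38;2;7;29;20m[48;2;7;27;19m🬎[38;2;7;29;20m[48;2;7;27;19m🬎[0m
[38;2;6;25;18m[48;2;6;22;16m🬂[38;2;6;25;18m[48;2;6;22;16m🬂[38;2;6;25;18m[48;2;6;22;16m🬂[38;2;43;43;54m[48;2;17;22;24m🬊[38;2;37;37;47m[48;2;18;18;23m🬆[38;2;28;28;35m[48;2;15;15;19m🬂[38;2;15;15;19m[48;2;14;14;17m🬀[38;2;14;14;17m[48;2;6;23;16m🬄[38;2;6;25;18m[48;2;6;22;16m🬂[38;2;6;25;18m[48;2;6;22;16m🬂[0m
[38;2;5;20;15m[48;2;5;17;14m🬂[38;2;5;20;15m[48;2;5;17;14m🬂[38;2;5;20;15m[48;2;5;17;14m🬂[38;2;5;20;15m[48;2;5;17;14m🬂[38;2;5;18;14m[48;2;14;14;17m🬺[38;2;14;14;17m[48;2;5;17;14m🬂[38;2;5;20;15m[48;2;5;17;14m🬂[38;2;5;20;15m[48;2;5;17;14m🬂[38;2;5;20;15m[48;2;5;17;14m🬂[38;2;5;20;15m[48;2;5;17;14m🬂[0m
</frame>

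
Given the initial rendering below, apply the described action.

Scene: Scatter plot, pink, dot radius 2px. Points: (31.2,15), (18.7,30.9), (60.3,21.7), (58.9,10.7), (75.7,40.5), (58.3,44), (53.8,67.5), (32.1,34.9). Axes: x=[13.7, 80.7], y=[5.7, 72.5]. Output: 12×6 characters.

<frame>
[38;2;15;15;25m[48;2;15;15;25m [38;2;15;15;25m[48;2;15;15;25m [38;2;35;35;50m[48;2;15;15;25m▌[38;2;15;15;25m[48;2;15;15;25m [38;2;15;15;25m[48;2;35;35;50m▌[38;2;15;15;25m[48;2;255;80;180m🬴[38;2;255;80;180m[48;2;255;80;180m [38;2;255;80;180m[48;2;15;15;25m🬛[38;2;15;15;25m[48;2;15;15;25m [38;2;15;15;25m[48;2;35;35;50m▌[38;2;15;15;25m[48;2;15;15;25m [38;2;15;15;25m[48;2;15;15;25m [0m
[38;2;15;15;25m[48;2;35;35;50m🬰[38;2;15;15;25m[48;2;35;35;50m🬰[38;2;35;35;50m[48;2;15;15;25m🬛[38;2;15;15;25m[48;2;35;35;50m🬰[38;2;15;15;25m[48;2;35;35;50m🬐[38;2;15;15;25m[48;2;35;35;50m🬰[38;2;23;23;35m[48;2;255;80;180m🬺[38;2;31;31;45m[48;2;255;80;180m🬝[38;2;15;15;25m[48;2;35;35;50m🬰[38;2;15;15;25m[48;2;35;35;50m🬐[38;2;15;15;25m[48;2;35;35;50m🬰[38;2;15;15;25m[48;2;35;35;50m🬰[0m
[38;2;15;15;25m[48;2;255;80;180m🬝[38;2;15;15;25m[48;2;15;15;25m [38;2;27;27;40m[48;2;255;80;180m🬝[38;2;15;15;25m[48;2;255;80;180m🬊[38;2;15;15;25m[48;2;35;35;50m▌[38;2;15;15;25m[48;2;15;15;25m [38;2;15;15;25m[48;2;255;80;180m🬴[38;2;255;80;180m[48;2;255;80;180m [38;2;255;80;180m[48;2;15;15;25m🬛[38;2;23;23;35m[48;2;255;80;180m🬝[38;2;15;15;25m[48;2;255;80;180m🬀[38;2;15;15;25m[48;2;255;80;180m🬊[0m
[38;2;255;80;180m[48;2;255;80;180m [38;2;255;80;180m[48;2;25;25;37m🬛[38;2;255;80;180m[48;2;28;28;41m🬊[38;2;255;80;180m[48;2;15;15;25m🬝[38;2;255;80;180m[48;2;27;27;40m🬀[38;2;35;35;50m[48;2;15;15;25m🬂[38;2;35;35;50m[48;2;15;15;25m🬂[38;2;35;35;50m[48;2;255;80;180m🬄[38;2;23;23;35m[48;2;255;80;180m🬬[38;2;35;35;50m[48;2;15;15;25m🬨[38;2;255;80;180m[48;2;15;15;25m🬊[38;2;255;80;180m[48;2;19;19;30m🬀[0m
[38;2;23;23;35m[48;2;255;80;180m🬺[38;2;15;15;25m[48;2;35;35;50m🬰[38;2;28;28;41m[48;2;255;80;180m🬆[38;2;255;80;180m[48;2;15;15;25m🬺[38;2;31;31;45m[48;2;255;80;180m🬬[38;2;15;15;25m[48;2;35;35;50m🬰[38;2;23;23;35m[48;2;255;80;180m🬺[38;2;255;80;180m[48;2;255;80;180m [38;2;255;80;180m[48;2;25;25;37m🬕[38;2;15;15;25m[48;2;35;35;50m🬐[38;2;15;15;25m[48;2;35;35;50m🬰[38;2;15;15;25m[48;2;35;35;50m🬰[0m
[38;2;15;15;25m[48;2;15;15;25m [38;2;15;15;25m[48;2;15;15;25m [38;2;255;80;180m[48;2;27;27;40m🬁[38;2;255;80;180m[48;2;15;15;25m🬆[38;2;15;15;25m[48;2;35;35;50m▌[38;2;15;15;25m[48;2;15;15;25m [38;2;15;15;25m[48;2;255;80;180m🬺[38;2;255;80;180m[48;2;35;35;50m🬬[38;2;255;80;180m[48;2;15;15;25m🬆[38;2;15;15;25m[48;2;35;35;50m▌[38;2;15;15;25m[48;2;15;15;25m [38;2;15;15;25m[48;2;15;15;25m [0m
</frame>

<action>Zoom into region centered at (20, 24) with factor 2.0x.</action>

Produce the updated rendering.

<frame>
[38;2;15;15;25m[48;2;15;15;25m [38;2;15;15;25m[48;2;15;15;25m [38;2;35;35;50m[48;2;15;15;25m▌[38;2;15;15;25m[48;2;15;15;25m [38;2;15;15;25m[48;2;35;35;50m▌[38;2;15;15;25m[48;2;255;80;180m🬬[38;2;15;15;25m[48;2;15;15;25m [38;2;35;35;50m[48;2;15;15;25m▌[38;2;15;15;25m[48;2;255;80;180m🬝[38;2;15;15;25m[48;2;255;80;180m🬀[38;2;15;15;25m[48;2;255;80;180m🬊[38;2;15;15;25m[48;2;15;15;25m [0m
[38;2;15;15;25m[48;2;35;35;50m🬰[38;2;15;15;25m[48;2;35;35;50m🬰[38;2;35;35;50m[48;2;15;15;25m🬛[38;2;15;15;25m[48;2;35;35;50m🬰[38;2;15;15;25m[48;2;255;80;180m🬐[38;2;255;80;180m[48;2;255;80;180m [38;2;19;19;30m[48;2;255;80;180m🬸[38;2;35;35;50m[48;2;15;15;25m🬛[38;2;15;15;25m[48;2;35;35;50m🬰[38;2;255;80;180m[48;2;28;28;41m🬊[38;2;255;80;180m[48;2;23;23;35m🬀[38;2;15;15;25m[48;2;35;35;50m🬰[0m
[38;2;15;15;25m[48;2;15;15;25m [38;2;15;15;25m[48;2;15;15;25m [38;2;35;35;50m[48;2;15;15;25m▌[38;2;15;15;25m[48;2;15;15;25m [38;2;15;15;25m[48;2;35;35;50m▌[38;2;255;80;180m[48;2;15;15;25m🬀[38;2;15;15;25m[48;2;15;15;25m [38;2;35;35;50m[48;2;15;15;25m▌[38;2;15;15;25m[48;2;15;15;25m [38;2;15;15;25m[48;2;35;35;50m▌[38;2;15;15;25m[48;2;15;15;25m [38;2;15;15;25m[48;2;15;15;25m [0m
[38;2;35;35;50m[48;2;15;15;25m🬂[38;2;35;35;50m[48;2;15;15;25m🬂[38;2;35;35;50m[48;2;15;15;25m🬕[38;2;35;35;50m[48;2;15;15;25m🬂[38;2;35;35;50m[48;2;15;15;25m🬨[38;2;35;35;50m[48;2;15;15;25m🬂[38;2;35;35;50m[48;2;15;15;25m🬂[38;2;35;35;50m[48;2;15;15;25m🬕[38;2;35;35;50m[48;2;15;15;25m🬂[38;2;27;27;40m[48;2;255;80;180m🬝[38;2;35;35;50m[48;2;15;15;25m🬂[38;2;35;35;50m[48;2;15;15;25m🬂[0m
[38;2;15;15;25m[48;2;35;35;50m🬰[38;2;15;15;25m[48;2;35;35;50m🬰[38;2;35;35;50m[48;2;15;15;25m🬛[38;2;15;15;25m[48;2;35;35;50m🬰[38;2;15;15;25m[48;2;35;35;50m🬐[38;2;15;15;25m[48;2;35;35;50m🬰[38;2;15;15;25m[48;2;35;35;50m🬰[38;2;35;35;50m[48;2;15;15;25m🬛[38;2;19;19;30m[48;2;255;80;180m🬴[38;2;255;80;180m[48;2;255;80;180m [38;2;255;80;180m[48;2;15;15;25m🬛[38;2;15;15;25m[48;2;35;35;50m🬰[0m
[38;2;15;15;25m[48;2;15;15;25m [38;2;15;15;25m[48;2;15;15;25m [38;2;35;35;50m[48;2;15;15;25m▌[38;2;15;15;25m[48;2;15;15;25m [38;2;15;15;25m[48;2;35;35;50m▌[38;2;15;15;25m[48;2;15;15;25m [38;2;15;15;25m[48;2;15;15;25m [38;2;35;35;50m[48;2;15;15;25m▌[38;2;15;15;25m[48;2;15;15;25m [38;2;23;23;35m[48;2;255;80;180m🬺[38;2;15;15;25m[48;2;15;15;25m [38;2;15;15;25m[48;2;15;15;25m [0m
</frame>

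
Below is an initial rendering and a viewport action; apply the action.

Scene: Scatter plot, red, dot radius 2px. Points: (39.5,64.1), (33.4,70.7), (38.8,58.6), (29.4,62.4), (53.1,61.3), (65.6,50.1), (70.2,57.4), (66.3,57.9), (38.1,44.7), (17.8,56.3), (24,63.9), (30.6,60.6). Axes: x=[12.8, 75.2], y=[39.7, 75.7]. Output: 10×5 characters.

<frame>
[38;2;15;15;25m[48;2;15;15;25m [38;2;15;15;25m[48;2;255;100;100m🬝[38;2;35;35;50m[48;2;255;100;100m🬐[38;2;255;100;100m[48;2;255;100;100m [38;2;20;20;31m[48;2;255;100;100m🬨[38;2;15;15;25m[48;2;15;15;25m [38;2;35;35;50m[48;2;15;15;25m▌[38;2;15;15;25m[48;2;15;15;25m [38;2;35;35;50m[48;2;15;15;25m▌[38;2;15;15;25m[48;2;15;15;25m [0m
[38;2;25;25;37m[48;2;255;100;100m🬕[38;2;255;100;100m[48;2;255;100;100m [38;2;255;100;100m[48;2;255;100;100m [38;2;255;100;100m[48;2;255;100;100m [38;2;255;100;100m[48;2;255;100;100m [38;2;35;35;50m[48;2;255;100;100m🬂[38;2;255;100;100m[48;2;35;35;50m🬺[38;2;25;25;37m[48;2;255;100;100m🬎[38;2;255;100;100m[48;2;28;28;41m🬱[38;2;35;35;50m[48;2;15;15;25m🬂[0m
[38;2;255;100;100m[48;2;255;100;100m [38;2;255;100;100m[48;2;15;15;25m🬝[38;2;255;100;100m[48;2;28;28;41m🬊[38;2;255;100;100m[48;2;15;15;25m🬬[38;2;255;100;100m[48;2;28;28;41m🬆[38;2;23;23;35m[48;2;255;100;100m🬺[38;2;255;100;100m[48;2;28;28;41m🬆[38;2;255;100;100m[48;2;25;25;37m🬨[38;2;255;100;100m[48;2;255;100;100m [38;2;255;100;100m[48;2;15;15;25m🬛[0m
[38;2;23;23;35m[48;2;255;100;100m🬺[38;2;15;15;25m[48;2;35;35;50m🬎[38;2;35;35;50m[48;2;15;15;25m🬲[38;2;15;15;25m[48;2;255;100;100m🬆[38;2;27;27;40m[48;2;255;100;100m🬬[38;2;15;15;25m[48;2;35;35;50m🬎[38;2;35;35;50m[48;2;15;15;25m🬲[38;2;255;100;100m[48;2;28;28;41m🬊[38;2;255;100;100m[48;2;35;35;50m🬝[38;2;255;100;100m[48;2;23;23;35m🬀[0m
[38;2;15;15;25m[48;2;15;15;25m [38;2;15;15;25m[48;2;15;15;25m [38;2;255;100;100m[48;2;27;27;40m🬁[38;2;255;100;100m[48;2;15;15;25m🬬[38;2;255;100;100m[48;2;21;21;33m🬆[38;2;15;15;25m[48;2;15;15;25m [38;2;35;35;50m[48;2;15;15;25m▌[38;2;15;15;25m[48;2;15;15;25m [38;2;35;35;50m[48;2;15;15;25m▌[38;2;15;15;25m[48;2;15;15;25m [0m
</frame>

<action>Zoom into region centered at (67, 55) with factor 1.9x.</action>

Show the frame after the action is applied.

<frame>
[38;2;15;15;25m[48;2;255;100;100m🬀[38;2;15;15;25m[48;2;255;100;100m🬊[38;2;35;35;50m[48;2;15;15;25m▌[38;2;15;15;25m[48;2;15;15;25m [38;2;27;27;40m[48;2;255;100;100m🬝[38;2;15;15;25m[48;2;15;15;25m [38;2;35;35;50m[48;2;15;15;25m▌[38;2;15;15;25m[48;2;15;15;25m [38;2;35;35;50m[48;2;15;15;25m▌[38;2;15;15;25m[48;2;15;15;25m [0m
[38;2;255;100;100m[48;2;15;15;25m🬊[38;2;255;100;100m[48;2;19;19;30m🬀[38;2;35;35;50m[48;2;15;15;25m🬕[38;2;23;23;35m[48;2;255;100;100m🬴[38;2;255;100;100m[48;2;255;100;100m [38;2;255;100;100m[48;2;255;100;100m [38;2;255;100;100m[48;2;28;28;41m🬱[38;2;35;35;50m[48;2;15;15;25m🬂[38;2;35;35;50m[48;2;15;15;25m🬕[38;2;35;35;50m[48;2;15;15;25m🬂[0m
[38;2;15;15;25m[48;2;35;35;50m🬰[38;2;15;15;25m[48;2;35;35;50m🬰[38;2;35;35;50m[48;2;15;15;25m🬛[38;2;15;15;25m[48;2;35;35;50m🬰[38;2;255;100;100m[48;2;30;30;43m🬑[38;2;255;100;100m[48;2;21;21;33m🬊[38;2;255;100;100m[48;2;27;27;40m🬀[38;2;15;15;25m[48;2;35;35;50m🬰[38;2;35;35;50m[48;2;15;15;25m🬛[38;2;15;15;25m[48;2;35;35;50m🬰[0m
[38;2;15;15;25m[48;2;35;35;50m🬎[38;2;15;15;25m[48;2;35;35;50m🬎[38;2;35;35;50m[48;2;15;15;25m🬲[38;2;25;25;37m[48;2;255;100;100m🬐[38;2;255;100;100m[48;2;255;100;100m [38;2;23;23;35m[48;2;255;100;100m🬸[38;2;35;35;50m[48;2;15;15;25m🬲[38;2;15;15;25m[48;2;35;35;50m🬎[38;2;35;35;50m[48;2;15;15;25m🬲[38;2;15;15;25m[48;2;35;35;50m🬎[0m
[38;2;15;15;25m[48;2;15;15;25m [38;2;15;15;25m[48;2;15;15;25m [38;2;35;35;50m[48;2;15;15;25m▌[38;2;15;15;25m[48;2;15;15;25m [38;2;255;100;100m[48;2;23;23;35m🬀[38;2;15;15;25m[48;2;15;15;25m [38;2;35;35;50m[48;2;15;15;25m▌[38;2;15;15;25m[48;2;15;15;25m [38;2;35;35;50m[48;2;15;15;25m▌[38;2;15;15;25m[48;2;15;15;25m [0m
</frame>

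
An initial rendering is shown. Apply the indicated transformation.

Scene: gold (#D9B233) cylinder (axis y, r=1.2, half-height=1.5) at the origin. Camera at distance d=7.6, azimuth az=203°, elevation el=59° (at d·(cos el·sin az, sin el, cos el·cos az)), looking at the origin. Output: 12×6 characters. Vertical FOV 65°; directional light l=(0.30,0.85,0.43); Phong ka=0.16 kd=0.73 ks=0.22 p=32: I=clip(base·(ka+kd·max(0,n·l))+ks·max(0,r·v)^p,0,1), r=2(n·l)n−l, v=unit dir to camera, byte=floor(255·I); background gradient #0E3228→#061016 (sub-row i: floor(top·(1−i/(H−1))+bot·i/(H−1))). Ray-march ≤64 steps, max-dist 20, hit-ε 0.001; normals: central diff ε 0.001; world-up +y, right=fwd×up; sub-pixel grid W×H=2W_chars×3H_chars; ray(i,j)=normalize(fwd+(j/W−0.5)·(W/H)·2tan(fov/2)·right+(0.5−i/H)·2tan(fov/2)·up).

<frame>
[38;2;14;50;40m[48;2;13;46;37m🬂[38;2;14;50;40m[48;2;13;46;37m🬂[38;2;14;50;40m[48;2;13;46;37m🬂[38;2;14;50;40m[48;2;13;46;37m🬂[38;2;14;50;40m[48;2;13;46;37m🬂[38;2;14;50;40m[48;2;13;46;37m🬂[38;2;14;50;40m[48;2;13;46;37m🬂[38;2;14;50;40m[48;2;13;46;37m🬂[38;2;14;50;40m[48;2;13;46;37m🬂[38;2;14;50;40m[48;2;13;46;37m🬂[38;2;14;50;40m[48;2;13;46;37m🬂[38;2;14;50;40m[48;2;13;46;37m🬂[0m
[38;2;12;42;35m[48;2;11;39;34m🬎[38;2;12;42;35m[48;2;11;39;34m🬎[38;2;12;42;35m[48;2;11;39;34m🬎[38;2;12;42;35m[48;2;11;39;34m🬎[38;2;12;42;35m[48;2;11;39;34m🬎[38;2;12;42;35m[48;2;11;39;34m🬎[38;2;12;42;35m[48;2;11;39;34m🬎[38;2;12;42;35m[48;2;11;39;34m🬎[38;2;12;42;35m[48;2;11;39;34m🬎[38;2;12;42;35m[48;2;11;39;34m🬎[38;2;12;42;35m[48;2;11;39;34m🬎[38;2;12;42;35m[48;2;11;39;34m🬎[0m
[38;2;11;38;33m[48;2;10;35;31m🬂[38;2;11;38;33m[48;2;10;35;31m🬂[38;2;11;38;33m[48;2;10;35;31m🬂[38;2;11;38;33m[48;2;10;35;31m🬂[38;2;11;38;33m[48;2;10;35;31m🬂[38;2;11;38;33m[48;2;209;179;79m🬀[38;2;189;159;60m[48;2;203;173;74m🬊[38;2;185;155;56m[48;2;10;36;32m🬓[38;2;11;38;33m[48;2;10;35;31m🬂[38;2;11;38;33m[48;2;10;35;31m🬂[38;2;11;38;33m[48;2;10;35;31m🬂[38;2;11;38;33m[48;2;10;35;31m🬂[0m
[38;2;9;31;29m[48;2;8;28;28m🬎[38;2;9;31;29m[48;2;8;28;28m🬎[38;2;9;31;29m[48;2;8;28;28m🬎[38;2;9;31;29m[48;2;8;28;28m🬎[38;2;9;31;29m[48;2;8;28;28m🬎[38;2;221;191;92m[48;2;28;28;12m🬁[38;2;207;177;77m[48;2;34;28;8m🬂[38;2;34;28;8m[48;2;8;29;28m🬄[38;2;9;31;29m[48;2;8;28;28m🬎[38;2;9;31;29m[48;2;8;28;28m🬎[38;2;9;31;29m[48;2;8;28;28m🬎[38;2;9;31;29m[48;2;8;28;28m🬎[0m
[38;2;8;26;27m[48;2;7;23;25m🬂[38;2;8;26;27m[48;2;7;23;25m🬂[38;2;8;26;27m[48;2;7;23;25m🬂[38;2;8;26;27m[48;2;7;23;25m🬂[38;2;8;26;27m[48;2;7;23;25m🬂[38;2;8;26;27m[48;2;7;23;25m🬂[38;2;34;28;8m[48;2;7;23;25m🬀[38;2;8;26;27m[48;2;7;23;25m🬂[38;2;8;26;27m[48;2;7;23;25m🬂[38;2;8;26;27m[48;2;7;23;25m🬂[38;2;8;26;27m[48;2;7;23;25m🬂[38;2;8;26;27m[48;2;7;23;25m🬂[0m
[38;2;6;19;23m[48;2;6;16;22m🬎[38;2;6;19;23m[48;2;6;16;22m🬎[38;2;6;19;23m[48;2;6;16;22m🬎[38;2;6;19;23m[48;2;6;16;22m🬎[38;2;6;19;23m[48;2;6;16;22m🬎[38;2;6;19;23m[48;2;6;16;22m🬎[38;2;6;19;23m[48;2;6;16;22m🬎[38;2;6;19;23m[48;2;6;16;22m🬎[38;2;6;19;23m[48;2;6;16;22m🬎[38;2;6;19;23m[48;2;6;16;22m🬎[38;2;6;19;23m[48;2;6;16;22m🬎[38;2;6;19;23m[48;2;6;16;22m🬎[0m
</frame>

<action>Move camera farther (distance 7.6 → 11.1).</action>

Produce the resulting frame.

<frame>
[38;2;14;50;40m[48;2;13;46;37m🬂[38;2;14;50;40m[48;2;13;46;37m🬂[38;2;14;50;40m[48;2;13;46;37m🬂[38;2;14;50;40m[48;2;13;46;37m🬂[38;2;14;50;40m[48;2;13;46;37m🬂[38;2;14;50;40m[48;2;13;46;37m🬂[38;2;14;50;40m[48;2;13;46;37m🬂[38;2;14;50;40m[48;2;13;46;37m🬂[38;2;14;50;40m[48;2;13;46;37m🬂[38;2;14;50;40m[48;2;13;46;37m🬂[38;2;14;50;40m[48;2;13;46;37m🬂[38;2;14;50;40m[48;2;13;46;37m🬂[0m
[38;2;12;42;35m[48;2;11;39;34m🬎[38;2;12;42;35m[48;2;11;39;34m🬎[38;2;12;42;35m[48;2;11;39;34m🬎[38;2;12;42;35m[48;2;11;39;34m🬎[38;2;12;42;35m[48;2;11;39;34m🬎[38;2;12;42;35m[48;2;11;39;34m🬎[38;2;12;42;35m[48;2;11;39;34m🬎[38;2;12;42;35m[48;2;11;39;34m🬎[38;2;12;42;35m[48;2;11;39;34m🬎[38;2;12;42;35m[48;2;11;39;34m🬎[38;2;12;42;35m[48;2;11;39;34m🬎[38;2;12;42;35m[48;2;11;39;34m🬎[0m
[38;2;11;38;33m[48;2;10;35;31m🬂[38;2;11;38;33m[48;2;10;35;31m🬂[38;2;11;38;33m[48;2;10;35;31m🬂[38;2;11;38;33m[48;2;10;35;31m🬂[38;2;11;38;33m[48;2;10;35;31m🬂[38;2;10;36;32m[48;2;213;182;83m🬕[38;2;11;38;33m[48;2;200;170;71m🬂[38;2;11;38;33m[48;2;10;35;31m🬂[38;2;11;38;33m[48;2;10;35;31m🬂[38;2;11;38;33m[48;2;10;35;31m🬂[38;2;11;38;33m[48;2;10;35;31m🬂[38;2;11;38;33m[48;2;10;35;31m🬂[0m
[38;2;9;31;29m[48;2;8;28;28m🬎[38;2;9;31;29m[48;2;8;28;28m🬎[38;2;9;31;29m[48;2;8;28;28m🬎[38;2;9;31;29m[48;2;8;28;28m🬎[38;2;9;31;29m[48;2;8;28;28m🬎[38;2;221;191;92m[48;2;13;29;24m🬁[38;2;207;177;77m[48;2;27;28;13m🬂[38;2;9;31;29m[48;2;8;28;28m🬎[38;2;9;31;29m[48;2;8;28;28m🬎[38;2;9;31;29m[48;2;8;28;28m🬎[38;2;9;31;29m[48;2;8;28;28m🬎[38;2;9;31;29m[48;2;8;28;28m🬎[0m
[38;2;8;26;27m[48;2;7;23;25m🬂[38;2;8;26;27m[48;2;7;23;25m🬂[38;2;8;26;27m[48;2;7;23;25m🬂[38;2;8;26;27m[48;2;7;23;25m🬂[38;2;8;26;27m[48;2;7;23;25m🬂[38;2;8;26;27m[48;2;7;23;25m🬂[38;2;8;26;27m[48;2;7;23;25m🬂[38;2;8;26;27m[48;2;7;23;25m🬂[38;2;8;26;27m[48;2;7;23;25m🬂[38;2;8;26;27m[48;2;7;23;25m🬂[38;2;8;26;27m[48;2;7;23;25m🬂[38;2;8;26;27m[48;2;7;23;25m🬂[0m
[38;2;6;19;23m[48;2;6;16;22m🬎[38;2;6;19;23m[48;2;6;16;22m🬎[38;2;6;19;23m[48;2;6;16;22m🬎[38;2;6;19;23m[48;2;6;16;22m🬎[38;2;6;19;23m[48;2;6;16;22m🬎[38;2;6;19;23m[48;2;6;16;22m🬎[38;2;6;19;23m[48;2;6;16;22m🬎[38;2;6;19;23m[48;2;6;16;22m🬎[38;2;6;19;23m[48;2;6;16;22m🬎[38;2;6;19;23m[48;2;6;16;22m🬎[38;2;6;19;23m[48;2;6;16;22m🬎[38;2;6;19;23m[48;2;6;16;22m🬎[0m
</frame>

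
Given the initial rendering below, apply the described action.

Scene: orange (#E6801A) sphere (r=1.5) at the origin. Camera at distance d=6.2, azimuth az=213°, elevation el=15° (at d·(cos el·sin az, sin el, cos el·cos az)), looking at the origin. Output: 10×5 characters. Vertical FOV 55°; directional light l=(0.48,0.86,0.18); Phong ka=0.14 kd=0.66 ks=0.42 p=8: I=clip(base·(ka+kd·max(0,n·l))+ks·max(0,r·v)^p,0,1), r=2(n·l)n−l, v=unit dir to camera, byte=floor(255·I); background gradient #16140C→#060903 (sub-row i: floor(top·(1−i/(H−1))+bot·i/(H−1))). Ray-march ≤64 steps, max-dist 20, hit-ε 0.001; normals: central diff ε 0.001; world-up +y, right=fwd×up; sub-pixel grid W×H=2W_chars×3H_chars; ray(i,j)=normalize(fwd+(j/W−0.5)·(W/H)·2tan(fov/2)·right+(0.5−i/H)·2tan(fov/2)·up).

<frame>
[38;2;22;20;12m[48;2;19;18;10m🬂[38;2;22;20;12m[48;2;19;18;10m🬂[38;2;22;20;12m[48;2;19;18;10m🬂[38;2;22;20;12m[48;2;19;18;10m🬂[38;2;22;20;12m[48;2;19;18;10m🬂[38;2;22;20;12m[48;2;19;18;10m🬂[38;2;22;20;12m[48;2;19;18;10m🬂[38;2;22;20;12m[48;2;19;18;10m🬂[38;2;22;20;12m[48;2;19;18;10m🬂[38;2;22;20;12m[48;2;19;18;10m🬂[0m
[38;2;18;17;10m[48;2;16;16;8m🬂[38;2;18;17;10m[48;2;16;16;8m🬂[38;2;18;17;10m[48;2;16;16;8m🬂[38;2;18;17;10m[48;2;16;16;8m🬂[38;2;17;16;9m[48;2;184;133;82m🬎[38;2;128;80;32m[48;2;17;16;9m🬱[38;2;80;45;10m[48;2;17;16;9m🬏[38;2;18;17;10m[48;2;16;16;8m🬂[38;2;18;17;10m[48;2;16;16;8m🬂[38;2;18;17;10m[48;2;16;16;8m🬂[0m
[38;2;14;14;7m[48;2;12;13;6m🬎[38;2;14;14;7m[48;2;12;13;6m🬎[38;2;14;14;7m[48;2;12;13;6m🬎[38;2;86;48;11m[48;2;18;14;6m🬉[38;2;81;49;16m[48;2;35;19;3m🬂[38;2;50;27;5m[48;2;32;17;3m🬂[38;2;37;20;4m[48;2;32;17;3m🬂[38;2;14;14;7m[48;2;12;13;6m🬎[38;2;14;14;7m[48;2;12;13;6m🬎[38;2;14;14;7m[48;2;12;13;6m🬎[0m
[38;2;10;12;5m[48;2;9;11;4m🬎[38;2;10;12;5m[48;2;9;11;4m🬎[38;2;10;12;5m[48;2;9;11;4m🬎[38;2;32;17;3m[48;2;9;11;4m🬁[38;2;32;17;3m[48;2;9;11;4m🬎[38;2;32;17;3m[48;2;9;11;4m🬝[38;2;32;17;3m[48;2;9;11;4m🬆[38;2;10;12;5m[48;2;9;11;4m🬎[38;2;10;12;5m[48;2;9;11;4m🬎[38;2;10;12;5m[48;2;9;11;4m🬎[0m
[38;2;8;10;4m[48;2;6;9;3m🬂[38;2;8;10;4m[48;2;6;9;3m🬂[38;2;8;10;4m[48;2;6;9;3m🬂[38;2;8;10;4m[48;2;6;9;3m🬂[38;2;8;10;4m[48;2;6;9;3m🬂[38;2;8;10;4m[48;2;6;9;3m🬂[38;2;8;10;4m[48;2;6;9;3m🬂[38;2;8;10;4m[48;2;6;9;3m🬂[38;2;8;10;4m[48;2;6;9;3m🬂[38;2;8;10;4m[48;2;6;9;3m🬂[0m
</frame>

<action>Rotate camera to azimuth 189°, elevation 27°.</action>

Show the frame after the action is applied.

<frame>
[38;2;22;20;12m[48;2;19;18;10m🬂[38;2;22;20;12m[48;2;19;18;10m🬂[38;2;22;20;12m[48;2;19;18;10m🬂[38;2;22;20;12m[48;2;19;18;10m🬂[38;2;22;20;12m[48;2;19;18;10m🬂[38;2;22;20;12m[48;2;19;18;10m🬂[38;2;22;20;12m[48;2;19;18;10m🬂[38;2;22;20;12m[48;2;19;18;10m🬂[38;2;22;20;12m[48;2;19;18;10m🬂[38;2;22;20;12m[48;2;19;18;10m🬂[0m
[38;2;18;17;10m[48;2;16;16;8m🬂[38;2;18;17;10m[48;2;16;16;8m🬂[38;2;18;17;10m[48;2;16;16;8m🬂[38;2;18;17;10m[48;2;16;16;8m🬂[38;2;17;16;9m[48;2;211;143;75m🬎[38;2;17;16;9m[48;2;151;91;31m🬊[38;2;96;53;10m[48;2;17;16;9m🬏[38;2;18;17;10m[48;2;16;16;8m🬂[38;2;18;17;10m[48;2;16;16;8m🬂[38;2;18;17;10m[48;2;16;16;8m🬂[0m
[38;2;14;14;7m[48;2;12;13;6m🬎[38;2;14;14;7m[48;2;12;13;6m🬎[38;2;14;14;7m[48;2;12;13;6m🬎[38;2;114;63;13m[48;2;13;14;7m▐[38;2;167;113;59m[48;2;78;44;9m🬂[38;2;97;56;14m[48;2;50;27;5m🬂[38;2;67;37;7m[48;2;35;19;3m🬀[38;2;14;14;7m[48;2;12;13;6m🬎[38;2;14;14;7m[48;2;12;13;6m🬎[38;2;14;14;7m[48;2;12;13;6m🬎[0m
[38;2;10;12;5m[48;2;9;11;4m🬎[38;2;10;12;5m[48;2;9;11;4m🬎[38;2;10;12;5m[48;2;9;11;4m🬎[38;2;46;25;5m[48;2;9;11;4m🬁[38;2;33;17;3m[48;2;9;11;4m🬎[38;2;32;17;3m[48;2;9;11;4m🬝[38;2;32;17;3m[48;2;9;11;4m🬆[38;2;10;12;5m[48;2;9;11;4m🬎[38;2;10;12;5m[48;2;9;11;4m🬎[38;2;10;12;5m[48;2;9;11;4m🬎[0m
[38;2;8;10;4m[48;2;6;9;3m🬂[38;2;8;10;4m[48;2;6;9;3m🬂[38;2;8;10;4m[48;2;6;9;3m🬂[38;2;8;10;4m[48;2;6;9;3m🬂[38;2;8;10;4m[48;2;6;9;3m🬂[38;2;8;10;4m[48;2;6;9;3m🬂[38;2;8;10;4m[48;2;6;9;3m🬂[38;2;8;10;4m[48;2;6;9;3m🬂[38;2;8;10;4m[48;2;6;9;3m🬂[38;2;8;10;4m[48;2;6;9;3m🬂[0m
</frame>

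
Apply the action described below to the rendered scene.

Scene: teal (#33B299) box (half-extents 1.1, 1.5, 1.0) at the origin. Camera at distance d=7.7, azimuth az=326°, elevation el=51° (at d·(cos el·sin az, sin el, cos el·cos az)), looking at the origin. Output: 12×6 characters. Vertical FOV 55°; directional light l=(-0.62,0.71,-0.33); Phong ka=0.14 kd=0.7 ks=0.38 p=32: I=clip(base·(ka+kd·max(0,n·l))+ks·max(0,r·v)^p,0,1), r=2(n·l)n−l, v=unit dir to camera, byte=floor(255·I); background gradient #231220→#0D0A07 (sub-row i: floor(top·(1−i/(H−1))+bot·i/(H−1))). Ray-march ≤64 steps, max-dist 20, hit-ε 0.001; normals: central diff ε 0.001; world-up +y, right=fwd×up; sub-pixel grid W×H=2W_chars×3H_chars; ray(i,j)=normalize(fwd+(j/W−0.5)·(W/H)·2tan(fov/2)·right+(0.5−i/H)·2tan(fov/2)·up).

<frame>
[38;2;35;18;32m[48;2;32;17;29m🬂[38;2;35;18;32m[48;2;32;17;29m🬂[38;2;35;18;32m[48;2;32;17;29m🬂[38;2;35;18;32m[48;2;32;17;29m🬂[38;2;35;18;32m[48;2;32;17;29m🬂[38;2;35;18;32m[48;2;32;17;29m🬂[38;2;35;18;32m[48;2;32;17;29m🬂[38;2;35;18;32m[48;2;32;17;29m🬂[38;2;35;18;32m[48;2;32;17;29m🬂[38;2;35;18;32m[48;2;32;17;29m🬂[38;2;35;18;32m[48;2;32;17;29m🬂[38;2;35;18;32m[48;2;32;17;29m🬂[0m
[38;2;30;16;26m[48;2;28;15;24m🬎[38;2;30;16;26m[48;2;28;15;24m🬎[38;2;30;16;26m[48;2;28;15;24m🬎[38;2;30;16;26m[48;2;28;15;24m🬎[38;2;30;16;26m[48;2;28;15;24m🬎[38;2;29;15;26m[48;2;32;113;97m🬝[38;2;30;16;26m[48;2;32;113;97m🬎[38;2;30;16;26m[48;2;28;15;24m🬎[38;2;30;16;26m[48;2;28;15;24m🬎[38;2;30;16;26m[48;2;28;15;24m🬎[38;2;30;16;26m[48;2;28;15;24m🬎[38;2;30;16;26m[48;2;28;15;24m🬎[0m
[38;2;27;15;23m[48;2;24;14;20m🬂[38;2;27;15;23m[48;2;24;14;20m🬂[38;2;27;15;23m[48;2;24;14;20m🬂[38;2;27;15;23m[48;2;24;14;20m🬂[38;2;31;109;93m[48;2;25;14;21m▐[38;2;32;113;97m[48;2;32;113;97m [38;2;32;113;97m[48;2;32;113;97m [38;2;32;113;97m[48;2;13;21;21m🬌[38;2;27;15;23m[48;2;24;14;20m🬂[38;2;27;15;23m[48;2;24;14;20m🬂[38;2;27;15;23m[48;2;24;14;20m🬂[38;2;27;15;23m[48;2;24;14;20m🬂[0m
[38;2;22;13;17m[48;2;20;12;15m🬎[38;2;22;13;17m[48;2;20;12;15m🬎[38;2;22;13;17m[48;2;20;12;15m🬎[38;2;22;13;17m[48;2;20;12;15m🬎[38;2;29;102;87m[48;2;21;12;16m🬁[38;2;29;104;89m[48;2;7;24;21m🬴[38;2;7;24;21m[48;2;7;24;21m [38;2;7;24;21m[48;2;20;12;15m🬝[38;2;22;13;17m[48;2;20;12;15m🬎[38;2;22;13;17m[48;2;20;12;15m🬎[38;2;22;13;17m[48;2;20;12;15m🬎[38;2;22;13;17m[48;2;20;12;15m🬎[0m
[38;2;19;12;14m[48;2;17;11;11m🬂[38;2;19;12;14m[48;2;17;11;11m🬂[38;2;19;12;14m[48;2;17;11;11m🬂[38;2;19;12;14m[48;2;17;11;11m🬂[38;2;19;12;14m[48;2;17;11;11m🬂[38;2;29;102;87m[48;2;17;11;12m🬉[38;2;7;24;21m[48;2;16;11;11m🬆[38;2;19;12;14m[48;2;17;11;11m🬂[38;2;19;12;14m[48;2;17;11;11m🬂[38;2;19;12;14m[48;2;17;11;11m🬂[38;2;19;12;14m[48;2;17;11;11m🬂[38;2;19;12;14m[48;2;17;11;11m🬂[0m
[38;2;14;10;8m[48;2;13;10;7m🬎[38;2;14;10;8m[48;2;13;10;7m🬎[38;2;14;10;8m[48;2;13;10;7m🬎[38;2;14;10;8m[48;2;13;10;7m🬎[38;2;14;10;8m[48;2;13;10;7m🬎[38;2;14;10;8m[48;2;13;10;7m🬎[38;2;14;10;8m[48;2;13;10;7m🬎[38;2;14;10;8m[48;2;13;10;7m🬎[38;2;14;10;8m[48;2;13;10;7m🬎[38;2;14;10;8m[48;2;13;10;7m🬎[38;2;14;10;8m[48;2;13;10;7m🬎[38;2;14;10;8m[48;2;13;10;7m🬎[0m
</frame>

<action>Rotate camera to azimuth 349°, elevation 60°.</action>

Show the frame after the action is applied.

<frame>
[38;2;35;18;32m[48;2;32;17;29m🬂[38;2;35;18;32m[48;2;32;17;29m🬂[38;2;35;18;32m[48;2;32;17;29m🬂[38;2;35;18;32m[48;2;32;17;29m🬂[38;2;35;18;32m[48;2;32;17;29m🬂[38;2;35;18;32m[48;2;32;17;29m🬂[38;2;35;18;32m[48;2;32;17;29m🬂[38;2;35;18;32m[48;2;32;17;29m🬂[38;2;35;18;32m[48;2;32;17;29m🬂[38;2;35;18;32m[48;2;32;17;29m🬂[38;2;35;18;32m[48;2;32;17;29m🬂[38;2;35;18;32m[48;2;32;17;29m🬂[0m
[38;2;30;16;26m[48;2;28;15;24m🬎[38;2;30;16;26m[48;2;28;15;24m🬎[38;2;30;16;26m[48;2;28;15;24m🬎[38;2;30;16;26m[48;2;28;15;24m🬎[38;2;30;16;26m[48;2;28;15;24m🬎[38;2;30;16;26m[48;2;28;15;24m🬎[38;2;30;16;26m[48;2;32;113;97m🬎[38;2;32;113;97m[48;2;29;15;26m🬏[38;2;30;16;26m[48;2;28;15;24m🬎[38;2;30;16;26m[48;2;28;15;24m🬎[38;2;30;16;26m[48;2;28;15;24m🬎[38;2;30;16;26m[48;2;28;15;24m🬎[0m
[38;2;27;15;23m[48;2;24;14;20m🬂[38;2;27;15;23m[48;2;24;14;20m🬂[38;2;27;15;23m[48;2;24;14;20m🬂[38;2;27;15;23m[48;2;24;14;20m🬂[38;2;32;113;97m[48;2;25;14;21m🬉[38;2;32;113;97m[48;2;32;113;97m [38;2;32;113;97m[48;2;32;113;97m [38;2;32;113;97m[48;2;27;15;23m🬺[38;2;27;15;23m[48;2;24;14;20m🬂[38;2;27;15;23m[48;2;24;14;20m🬂[38;2;27;15;23m[48;2;24;14;20m🬂[38;2;27;15;23m[48;2;24;14;20m🬂[0m
[38;2;22;13;17m[48;2;20;12;15m🬎[38;2;22;13;17m[48;2;20;12;15m🬎[38;2;22;13;17m[48;2;20;12;15m🬎[38;2;22;13;17m[48;2;20;12;15m🬎[38;2;22;13;17m[48;2;20;12;15m🬎[38;2;32;113;97m[48;2;7;24;21m🬂[38;2;32;113;97m[48;2;7;24;21m🬂[38;2;32;113;97m[48;2;9;21;19m🬀[38;2;22;13;17m[48;2;20;12;15m🬎[38;2;22;13;17m[48;2;20;12;15m🬎[38;2;22;13;17m[48;2;20;12;15m🬎[38;2;22;13;17m[48;2;20;12;15m🬎[0m
[38;2;19;12;14m[48;2;17;11;11m🬂[38;2;19;12;14m[48;2;17;11;11m🬂[38;2;19;12;14m[48;2;17;11;11m🬂[38;2;19;12;14m[48;2;17;11;11m🬂[38;2;19;12;14m[48;2;17;11;11m🬂[38;2;7;24;21m[48;2;17;11;11m🬂[38;2;7;24;21m[48;2;17;11;11m🬂[38;2;19;12;14m[48;2;17;11;11m🬂[38;2;19;12;14m[48;2;17;11;11m🬂[38;2;19;12;14m[48;2;17;11;11m🬂[38;2;19;12;14m[48;2;17;11;11m🬂[38;2;19;12;14m[48;2;17;11;11m🬂[0m
[38;2;14;10;8m[48;2;13;10;7m🬎[38;2;14;10;8m[48;2;13;10;7m🬎[38;2;14;10;8m[48;2;13;10;7m🬎[38;2;14;10;8m[48;2;13;10;7m🬎[38;2;14;10;8m[48;2;13;10;7m🬎[38;2;14;10;8m[48;2;13;10;7m🬎[38;2;14;10;8m[48;2;13;10;7m🬎[38;2;14;10;8m[48;2;13;10;7m🬎[38;2;14;10;8m[48;2;13;10;7m🬎[38;2;14;10;8m[48;2;13;10;7m🬎[38;2;14;10;8m[48;2;13;10;7m🬎[38;2;14;10;8m[48;2;13;10;7m🬎[0m
</frame>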